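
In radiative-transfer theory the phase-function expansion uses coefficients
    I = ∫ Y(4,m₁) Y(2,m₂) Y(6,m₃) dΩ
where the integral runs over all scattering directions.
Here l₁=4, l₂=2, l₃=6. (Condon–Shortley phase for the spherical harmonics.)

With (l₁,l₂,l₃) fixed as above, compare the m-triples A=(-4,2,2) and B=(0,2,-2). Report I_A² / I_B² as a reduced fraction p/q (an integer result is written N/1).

Shared (l₁,l₂,l₃)=(4,2,6): N and (l;000)² cancel in I_A²/I_B².
A: Δ = 0!·8!·4!/13! = 1/6435; Racah Σ t=0..0: t=0:+1/967680 = 1/967680; ⇒ 3j(4 2 6; -4 2 2)² = 1/6435, sgn +1
B: Δ = 0!·8!·4!/13! = 1/6435; Racah Σ t=0..0: t=0:+1/13824 = 1/13824; ⇒ 3j(4 2 6; 0 2 -2)² = 14/1287, sgn +1
I_A²/I_B² = (1/6435)/(14/1287) = 1/70

1/70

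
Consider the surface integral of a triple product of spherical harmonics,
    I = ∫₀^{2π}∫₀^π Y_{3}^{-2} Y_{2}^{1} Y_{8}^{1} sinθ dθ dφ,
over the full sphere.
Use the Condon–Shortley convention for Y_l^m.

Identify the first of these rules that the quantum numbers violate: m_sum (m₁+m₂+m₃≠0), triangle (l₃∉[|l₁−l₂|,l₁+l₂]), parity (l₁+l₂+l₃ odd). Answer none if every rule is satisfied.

triangle

m₁+m₂+m₃ = -2 + 1 + 1 = 0  ✓
triangle: |3−2|=1 ≤ l₃=8 ≤ 3+2=5  ✗
parity: l₁+l₂+l₃ = 13 is odd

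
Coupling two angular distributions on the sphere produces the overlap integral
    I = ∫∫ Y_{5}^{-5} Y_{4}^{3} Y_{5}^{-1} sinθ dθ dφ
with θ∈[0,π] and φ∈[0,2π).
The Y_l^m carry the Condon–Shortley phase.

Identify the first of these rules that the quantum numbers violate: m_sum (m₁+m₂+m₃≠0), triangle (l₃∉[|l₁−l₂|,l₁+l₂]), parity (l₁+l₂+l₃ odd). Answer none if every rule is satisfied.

azimuthal sum: -5 + 3 − 1 = -3  ✗
1 ≤ 5 ≤ 9 (triangle on l)
L = 5 + 4 + 5 = 14 (even)

m_sum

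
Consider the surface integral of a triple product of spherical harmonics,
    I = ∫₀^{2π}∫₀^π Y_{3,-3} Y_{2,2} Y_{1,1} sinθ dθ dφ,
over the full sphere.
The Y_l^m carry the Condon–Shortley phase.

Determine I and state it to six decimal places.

-0.319865

Checks pass: Σm=0; 6 even; l₃=1∈[1,5].
(2·3+1)(2·2+1)(2·1+1) = 105
Δ: 4! 2! 0! / 7! → 1/105
sum: t=2:+1/4 = 1/4
3j²(3 2 1; 0 0 0) = Δ·Π!·Σ² = 3/35  (sign -1)
sum: t=4:+1/48 = 1/48
3j²(3 2 1; -3 2 1) = Δ·Π!·Σ² = 1/7  (sign +1)
combine: 4πI² = 105·3/35·1/7 = 9/7
take √, sign -1: I = -0.31986543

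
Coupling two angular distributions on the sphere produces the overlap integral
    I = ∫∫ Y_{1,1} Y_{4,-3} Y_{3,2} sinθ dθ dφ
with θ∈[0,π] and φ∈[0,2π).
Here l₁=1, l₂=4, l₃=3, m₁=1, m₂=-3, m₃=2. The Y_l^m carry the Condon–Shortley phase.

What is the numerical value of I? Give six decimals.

-0.282095

Rules hold: Σm=0, L=8 even, 3≤3≤5.
N = 3·9·7 = 189
Δ = 2!·0!·6!/9! = 1/252
Racah Σ t=1..1: t=1:−1/36 = -1/36
⇒ 3j(1 4 3; 0 0 0)² = 4/63, sgn +1
Racah Σ t=0..0: t=0:+1/240 = 1/240
⇒ 3j(1 4 3; 1 -3 2)² = 1/12, sgn -1
4πI² = N·(3j₀)²·(3jₘ)² = 1/1
I = -1·√(1/4π) = -0.28209479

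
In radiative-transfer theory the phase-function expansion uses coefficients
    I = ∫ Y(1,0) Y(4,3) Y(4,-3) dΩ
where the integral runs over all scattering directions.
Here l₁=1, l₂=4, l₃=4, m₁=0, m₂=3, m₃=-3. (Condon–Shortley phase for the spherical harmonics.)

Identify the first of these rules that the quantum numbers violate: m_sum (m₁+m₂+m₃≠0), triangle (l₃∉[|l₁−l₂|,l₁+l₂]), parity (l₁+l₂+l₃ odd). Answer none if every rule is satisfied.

parity

m₁+m₂+m₃ = 0 + 3 − 3 = 0  ✓
triangle: |1−4|=3 ≤ l₃=4 ≤ 1+4=5  ✓
parity: l₁+l₂+l₃ = 9 is odd  ✗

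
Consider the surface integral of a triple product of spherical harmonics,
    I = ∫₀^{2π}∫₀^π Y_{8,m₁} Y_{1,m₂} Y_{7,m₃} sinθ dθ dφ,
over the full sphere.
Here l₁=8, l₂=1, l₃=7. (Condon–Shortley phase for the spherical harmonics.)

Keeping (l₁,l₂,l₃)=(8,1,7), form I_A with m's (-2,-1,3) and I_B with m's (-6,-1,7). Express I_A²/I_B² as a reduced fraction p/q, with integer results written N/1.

l's match ⇒ only the (l;m) 3-j factors differ between A and B.
A: triangle coeff Δ(8,1,7) = 1/2040; Σ_t [0,0]: t=0:+1/174182400 = 1/174182400; (3j)²=1/136 [(8 1 7; -2 -1 3)], sign=+1
B: triangle coeff Δ(8,1,7) = 1/2040; Σ_t [0,0]: t=0:+1/174356582400 = 1/174356582400; (3j)²=1/2040 [(8 1 7; -6 -1 7)], sign=+1
I_A²/I_B² = (1/136)/(1/2040) = 15/1

15/1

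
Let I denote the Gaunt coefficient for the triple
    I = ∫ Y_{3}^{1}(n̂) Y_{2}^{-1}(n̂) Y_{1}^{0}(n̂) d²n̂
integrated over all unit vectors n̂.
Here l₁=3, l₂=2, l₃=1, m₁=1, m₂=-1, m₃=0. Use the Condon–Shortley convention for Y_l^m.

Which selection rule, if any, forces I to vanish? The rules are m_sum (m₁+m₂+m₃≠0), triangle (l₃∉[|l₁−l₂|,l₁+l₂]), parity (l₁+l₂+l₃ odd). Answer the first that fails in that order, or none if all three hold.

none

azimuthal sum: 1 − 1 + 0 = 0  ✓
1 ≤ 1 ≤ 5 (triangle on l)  ✓
L = 3 + 2 + 1 = 6 (even)  ✓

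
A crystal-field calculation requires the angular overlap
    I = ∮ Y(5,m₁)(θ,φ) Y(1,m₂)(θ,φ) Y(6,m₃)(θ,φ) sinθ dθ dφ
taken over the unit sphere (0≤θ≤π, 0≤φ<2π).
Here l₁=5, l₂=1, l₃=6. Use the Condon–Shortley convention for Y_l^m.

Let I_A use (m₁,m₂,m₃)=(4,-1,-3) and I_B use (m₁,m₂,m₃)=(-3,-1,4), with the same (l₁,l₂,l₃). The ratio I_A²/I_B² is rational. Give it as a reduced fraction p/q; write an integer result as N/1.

1/15

Shared (l₁,l₂,l₃)=(5,1,6): N and (l;000)² cancel in I_A²/I_B².
A: Δ = 0!·10!·2!/13! = 1/858; Racah Σ t=0..0: t=0:+1/725760 = 1/725760; ⇒ 3j(5 1 6; 4 -1 -3)² = 1/286, sgn -1
B: Δ = 0!·10!·2!/13! = 1/858; Racah Σ t=0..0: t=0:+1/161280 = 1/161280; ⇒ 3j(5 1 6; -3 -1 4)² = 15/286, sgn +1
I_A²/I_B² = (1/286)/(15/286) = 1/15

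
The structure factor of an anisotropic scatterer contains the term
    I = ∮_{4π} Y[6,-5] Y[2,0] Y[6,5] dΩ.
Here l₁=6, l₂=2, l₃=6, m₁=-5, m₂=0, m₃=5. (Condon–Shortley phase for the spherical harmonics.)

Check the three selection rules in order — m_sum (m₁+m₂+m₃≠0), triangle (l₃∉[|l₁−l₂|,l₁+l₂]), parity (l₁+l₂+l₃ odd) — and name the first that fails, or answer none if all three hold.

none

Σmᵢ = 0  ✓
l₃∈[|l₁−l₂|,l₁+l₂]=[4,8], have l₃=6  ✓
Σlᵢ = 14 ⇒ even  ✓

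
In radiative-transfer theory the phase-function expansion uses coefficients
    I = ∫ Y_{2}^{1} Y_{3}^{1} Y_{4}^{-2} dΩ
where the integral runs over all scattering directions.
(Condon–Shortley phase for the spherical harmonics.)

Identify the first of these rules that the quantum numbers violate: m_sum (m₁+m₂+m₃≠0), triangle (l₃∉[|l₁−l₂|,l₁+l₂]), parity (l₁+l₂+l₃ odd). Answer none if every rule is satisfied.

Σmᵢ = 0  ✓
l₃∈[|l₁−l₂|,l₁+l₂]=[1,5], have l₃=4  ✓
Σlᵢ = 9 ⇒ odd  ✗

parity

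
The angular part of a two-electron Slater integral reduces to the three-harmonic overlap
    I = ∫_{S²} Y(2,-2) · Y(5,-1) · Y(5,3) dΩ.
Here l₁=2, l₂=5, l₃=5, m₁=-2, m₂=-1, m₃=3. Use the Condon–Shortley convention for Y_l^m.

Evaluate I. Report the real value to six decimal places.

m-sum 0 ✓  L=12 even ✓  3≤5≤7 ✓
Π(2lᵢ+1) = 5×11×11 = 605
triangle coeff Δ(2,5,5) = 1/38610
Σ_t [0,2]: t=0:+1/2880 t=1:−1/576 t=2:+1/2880 = -1/960
(3j)²=10/429 [(2 5 5; 0 0 0)], sign=+1
Σ_t [2,2]: t=2:+1/5760 = 1/5760
(3j)²=56/2145 [(2 5 5; -2 -1 3)], sign=+1
⇒ 4πI² = 560/1521
I = (+1)√(560/1521/(4π)) = 0.17116875

0.171169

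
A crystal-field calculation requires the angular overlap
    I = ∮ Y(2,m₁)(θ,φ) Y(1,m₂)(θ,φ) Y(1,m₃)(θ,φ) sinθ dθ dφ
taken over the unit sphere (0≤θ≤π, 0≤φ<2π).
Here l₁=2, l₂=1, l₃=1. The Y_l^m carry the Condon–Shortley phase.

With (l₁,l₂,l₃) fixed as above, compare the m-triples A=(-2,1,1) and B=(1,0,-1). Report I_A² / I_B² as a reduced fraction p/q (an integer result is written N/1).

Same 2,1,1: normalisation and zero-m 3j drop out of the ratio.
A: Δ: 2! 2! 0! / 5! → 1/30; sum: t=2:+1/4 = 1/4; 3j²(2 1 1; -2 1 1) = Δ·Π!·Σ² = 1/5  (sign +1)
B: Δ: 2! 2! 0! / 5! → 1/30; sum: t=1:−1/2 = -1/2; 3j²(2 1 1; 1 0 -1) = Δ·Π!·Σ² = 1/10  (sign -1)
I_A²/I_B² = (1/5)/(1/10) = 2/1

2/1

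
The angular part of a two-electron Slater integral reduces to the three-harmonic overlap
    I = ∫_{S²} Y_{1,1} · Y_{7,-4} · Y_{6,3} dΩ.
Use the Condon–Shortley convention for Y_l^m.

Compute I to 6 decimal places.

0.259489

Checks pass: Σm=0; 14 even; l₃=6∈[6,8].
(2·1+1)(2·7+1)(2·6+1) = 585
Δ: 2! 0! 12! / 15! → 1/1365
sum: t=1:−1/518400 = -1/518400
3j²(1 7 6; 0 0 0) = Δ·Π!·Σ² = 7/195  (sign -1)
sum: t=0:+1/4354560 = 1/4354560
3j²(1 7 6; 1 -4 3) = Δ·Π!·Σ² = 11/273  (sign -1)
combine: 4πI² = 585·7/195·11/273 = 11/13
take √, sign +1: I = 0.25948947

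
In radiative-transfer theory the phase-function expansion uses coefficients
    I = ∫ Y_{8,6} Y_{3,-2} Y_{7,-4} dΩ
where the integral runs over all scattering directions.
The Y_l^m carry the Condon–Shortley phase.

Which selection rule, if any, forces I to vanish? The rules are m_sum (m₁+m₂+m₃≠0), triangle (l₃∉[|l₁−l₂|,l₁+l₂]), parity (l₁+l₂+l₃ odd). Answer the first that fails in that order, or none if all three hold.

none

Σmᵢ = 0  ✓
l₃∈[|l₁−l₂|,l₁+l₂]=[5,11], have l₃=7  ✓
Σlᵢ = 18 ⇒ even  ✓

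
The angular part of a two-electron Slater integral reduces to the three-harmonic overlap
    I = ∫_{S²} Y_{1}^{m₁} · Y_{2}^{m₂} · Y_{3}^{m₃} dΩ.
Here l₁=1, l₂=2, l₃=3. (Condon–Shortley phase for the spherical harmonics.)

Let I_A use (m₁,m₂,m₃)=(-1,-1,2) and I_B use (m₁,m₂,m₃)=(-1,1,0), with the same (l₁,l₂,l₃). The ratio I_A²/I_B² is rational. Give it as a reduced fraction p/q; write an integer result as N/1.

10/3

Shared (l₁,l₂,l₃)=(1,2,3): N and (l;000)² cancel in I_A²/I_B².
A: Δ = 0!·2!·4!/7! = 1/105; Racah Σ t=0..0: t=0:+1/12 = 1/12; ⇒ 3j(1 2 3; -1 -1 2)² = 2/21, sgn -1
B: Δ = 0!·2!·4!/7! = 1/105; Racah Σ t=0..0: t=0:+1/12 = 1/12; ⇒ 3j(1 2 3; -1 1 0)² = 1/35, sgn -1
I_A²/I_B² = (2/21)/(1/35) = 10/3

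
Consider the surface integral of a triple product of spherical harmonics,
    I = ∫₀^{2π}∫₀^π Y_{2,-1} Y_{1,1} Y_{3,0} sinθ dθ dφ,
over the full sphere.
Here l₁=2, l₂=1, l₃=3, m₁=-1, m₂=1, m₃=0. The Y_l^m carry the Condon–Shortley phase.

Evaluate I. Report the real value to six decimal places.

m-sum 0 ✓  L=6 even ✓  1≤3≤3 ✓
Π(2lᵢ+1) = 5×3×7 = 105
triangle coeff Δ(2,1,3) = 1/105
Σ_t [0,0]: t=0:+1/4 = 1/4
(3j)²=3/35 [(2 1 3; 0 0 0)], sign=-1
Σ_t [0,0]: t=0:+1/12 = 1/12
(3j)²=1/35 [(2 1 3; -1 1 0)], sign=-1
⇒ 4πI² = 9/35
I = (+1)√(9/35/(4π)) = 0.14304817

0.143048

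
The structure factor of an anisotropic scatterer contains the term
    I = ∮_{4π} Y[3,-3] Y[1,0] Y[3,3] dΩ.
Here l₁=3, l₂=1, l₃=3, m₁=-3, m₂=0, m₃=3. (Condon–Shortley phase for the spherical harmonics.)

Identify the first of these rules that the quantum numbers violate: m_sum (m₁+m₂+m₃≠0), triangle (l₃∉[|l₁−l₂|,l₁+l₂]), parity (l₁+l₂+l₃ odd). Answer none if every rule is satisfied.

Σmᵢ = 0  ✓
l₃∈[|l₁−l₂|,l₁+l₂]=[2,4], have l₃=3  ✓
Σlᵢ = 7 ⇒ odd  ✗

parity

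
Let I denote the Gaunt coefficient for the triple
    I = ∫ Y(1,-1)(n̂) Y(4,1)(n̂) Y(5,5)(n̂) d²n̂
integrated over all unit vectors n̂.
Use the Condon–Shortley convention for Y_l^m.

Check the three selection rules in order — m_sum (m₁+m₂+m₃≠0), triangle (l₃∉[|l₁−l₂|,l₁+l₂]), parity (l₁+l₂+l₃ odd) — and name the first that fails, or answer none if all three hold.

azimuthal sum: -1 + 1 + 5 = 5  ✗
3 ≤ 5 ≤ 5 (triangle on l)
L = 1 + 4 + 5 = 10 (even)

m_sum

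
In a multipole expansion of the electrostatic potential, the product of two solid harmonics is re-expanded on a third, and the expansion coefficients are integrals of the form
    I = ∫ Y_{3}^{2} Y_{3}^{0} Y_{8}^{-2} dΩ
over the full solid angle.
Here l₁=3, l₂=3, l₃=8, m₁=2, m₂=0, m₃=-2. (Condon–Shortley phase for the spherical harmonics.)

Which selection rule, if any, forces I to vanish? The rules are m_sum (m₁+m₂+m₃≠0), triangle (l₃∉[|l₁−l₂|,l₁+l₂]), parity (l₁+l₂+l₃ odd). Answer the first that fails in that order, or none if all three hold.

azimuthal sum: 2 + 0 − 2 = 0  ✓
0 ≤ 8 ≤ 6 (triangle on l)  ✗
L = 3 + 3 + 8 = 14 (even)

triangle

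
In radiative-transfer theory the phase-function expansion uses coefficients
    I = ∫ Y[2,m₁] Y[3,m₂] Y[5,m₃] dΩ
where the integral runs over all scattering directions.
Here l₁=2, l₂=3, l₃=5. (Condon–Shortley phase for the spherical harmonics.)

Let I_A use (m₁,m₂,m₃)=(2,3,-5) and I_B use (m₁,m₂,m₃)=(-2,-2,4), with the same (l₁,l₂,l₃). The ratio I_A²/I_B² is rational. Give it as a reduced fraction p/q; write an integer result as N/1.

5/3

Same 2,3,5: normalisation and zero-m 3j drop out of the ratio.
A: Δ: 0! 4! 6! / 11! → 1/2310; sum: t=0:+1/17280 = 1/17280; 3j²(2 3 5; 2 3 -5) = Δ·Π!·Σ² = 1/11  (sign +1)
B: Δ: 0! 4! 6! / 11! → 1/2310; sum: t=0:+1/2880 = 1/2880; 3j²(2 3 5; -2 -2 4) = Δ·Π!·Σ² = 3/55  (sign -1)
I_A²/I_B² = (1/11)/(3/55) = 5/3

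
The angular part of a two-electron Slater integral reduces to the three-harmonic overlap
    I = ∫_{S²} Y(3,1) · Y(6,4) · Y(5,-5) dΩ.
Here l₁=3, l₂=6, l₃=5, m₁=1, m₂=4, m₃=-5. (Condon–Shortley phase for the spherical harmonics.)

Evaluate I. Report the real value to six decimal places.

Checks pass: Σm=0; 14 even; l₃=5∈[3,9].
(2·3+1)(2·6+1)(2·5+1) = 1001
Δ: 4! 2! 8! / 15! → 1/675675
sum: t=1:−1/8640 t=2:+1/2304 t=3:−1/8640 = 7/34560
3j²(3 6 5; 0 0 0) = Δ·Π!·Σ² = 7/429  (sign -1)
sum: t=2:+1/322560 = 1/322560
3j²(3 6 5; 1 4 -5) = Δ·Π!·Σ² = 18/1001  (sign +1)
combine: 4πI² = 1001·7/429·18/1001 = 42/143
take √, sign -1: I = -0.15288036

-0.152880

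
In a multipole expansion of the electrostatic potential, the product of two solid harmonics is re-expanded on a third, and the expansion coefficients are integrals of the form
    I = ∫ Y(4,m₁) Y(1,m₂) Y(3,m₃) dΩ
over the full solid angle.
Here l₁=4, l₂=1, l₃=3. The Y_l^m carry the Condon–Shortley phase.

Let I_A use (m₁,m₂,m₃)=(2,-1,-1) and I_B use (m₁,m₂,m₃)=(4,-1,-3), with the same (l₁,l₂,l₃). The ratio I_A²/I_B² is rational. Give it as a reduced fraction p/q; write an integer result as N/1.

Shared (l₁,l₂,l₃)=(4,1,3): N and (l;000)² cancel in I_A²/I_B².
A: Δ = 2!·6!·0!/9! = 1/252; Racah Σ t=0..0: t=0:+1/96 = 1/96; ⇒ 3j(4 1 3; 2 -1 -1)² = 5/84, sgn +1
B: Δ = 2!·6!·0!/9! = 1/252; Racah Σ t=0..0: t=0:+1/1440 = 1/1440; ⇒ 3j(4 1 3; 4 -1 -3)² = 1/9, sgn +1
I_A²/I_B² = (5/84)/(1/9) = 15/28

15/28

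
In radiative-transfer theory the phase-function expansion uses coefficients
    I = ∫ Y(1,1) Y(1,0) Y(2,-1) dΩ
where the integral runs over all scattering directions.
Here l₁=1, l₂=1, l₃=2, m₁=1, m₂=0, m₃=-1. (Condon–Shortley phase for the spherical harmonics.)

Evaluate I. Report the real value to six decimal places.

Rules hold: Σm=0, L=4 even, 0≤2≤2.
N = 3·3·5 = 45
Δ = 0!·2!·2!/5! = 1/30
Racah Σ t=0..0: t=0:+1/1 = 1/1
⇒ 3j(1 1 2; 0 0 0)² = 2/15, sgn +1
Racah Σ t=0..0: t=0:+1/2 = 1/2
⇒ 3j(1 1 2; 1 0 -1)² = 1/10, sgn -1
4πI² = N·(3j₀)²·(3jₘ)² = 3/5
I = -1·√(0.6/4π) = -0.21850969

-0.218510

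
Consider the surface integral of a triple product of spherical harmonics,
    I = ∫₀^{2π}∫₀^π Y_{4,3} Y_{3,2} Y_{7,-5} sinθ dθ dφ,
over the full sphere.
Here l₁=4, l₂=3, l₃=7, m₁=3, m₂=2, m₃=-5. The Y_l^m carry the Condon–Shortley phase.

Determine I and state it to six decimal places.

-0.268170

Rules hold: Σm=0, L=14 even, 1≤7≤7.
N = 9·7·15 = 945
Δ = 0!·8!·6!/15! = 1/45045
Racah Σ t=0..0: t=0:+1/20736 = 1/20736
⇒ 3j(4 3 7; 0 0 0)² = 35/1287, sgn -1
Racah Σ t=0..0: t=0:+1/604800 = 1/604800
⇒ 3j(4 3 7; 3 2 -5)² = 16/455, sgn +1
4πI² = N·(3j₀)²·(3jₘ)² = 1680/1859
I = -1·√(0.903712/4π) = -0.26816989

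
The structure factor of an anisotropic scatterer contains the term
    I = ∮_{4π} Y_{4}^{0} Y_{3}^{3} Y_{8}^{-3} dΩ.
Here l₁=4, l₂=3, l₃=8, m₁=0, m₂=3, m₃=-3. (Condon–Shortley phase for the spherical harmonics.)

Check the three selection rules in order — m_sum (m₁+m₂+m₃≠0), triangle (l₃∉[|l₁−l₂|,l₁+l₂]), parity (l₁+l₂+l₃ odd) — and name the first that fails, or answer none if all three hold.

triangle

Σmᵢ = 0  ✓
l₃∈[|l₁−l₂|,l₁+l₂]=[1,7], have l₃=8  ✗
Σlᵢ = 15 ⇒ odd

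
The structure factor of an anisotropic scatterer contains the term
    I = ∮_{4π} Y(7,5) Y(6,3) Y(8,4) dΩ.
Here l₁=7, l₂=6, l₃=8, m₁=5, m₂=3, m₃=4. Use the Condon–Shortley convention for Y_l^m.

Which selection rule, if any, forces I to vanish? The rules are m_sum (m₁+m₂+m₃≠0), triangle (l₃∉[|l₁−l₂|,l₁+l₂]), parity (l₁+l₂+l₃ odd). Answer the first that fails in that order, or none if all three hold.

m_sum

m₁+m₂+m₃ = 5 + 3 + 4 = 12  ✗
triangle: |7−6|=1 ≤ l₃=8 ≤ 7+6=13
parity: l₁+l₂+l₃ = 21 is odd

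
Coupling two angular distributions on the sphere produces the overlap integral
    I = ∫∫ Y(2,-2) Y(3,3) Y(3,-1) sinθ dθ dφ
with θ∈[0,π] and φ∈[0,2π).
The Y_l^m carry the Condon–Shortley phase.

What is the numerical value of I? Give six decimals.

0.132981

m-sum 0 ✓  L=8 even ✓  1≤3≤5 ✓
Π(2lᵢ+1) = 5×7×7 = 245
triangle coeff Δ(2,3,3) = 1/3780
Σ_t [0,2]: t=0:+1/24 t=1:−1/4 t=2:+1/24 = -1/6
(3j)²=4/105 [(2 3 3; 0 0 0)], sign=+1
Σ_t [2,2]: t=2:+1/96 = 1/96
(3j)²=1/42 [(2 3 3; -2 3 -1)], sign=+1
⇒ 4πI² = 2/9
I = (+1)√(2/9/(4π)) = 0.13298076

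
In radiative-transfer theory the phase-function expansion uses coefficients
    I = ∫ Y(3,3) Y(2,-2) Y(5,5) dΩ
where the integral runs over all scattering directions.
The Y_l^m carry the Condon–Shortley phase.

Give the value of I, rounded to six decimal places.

0.000000

3 − 2 + 5 = 6 ≠ 0: azimuthal integral kills it; I = 0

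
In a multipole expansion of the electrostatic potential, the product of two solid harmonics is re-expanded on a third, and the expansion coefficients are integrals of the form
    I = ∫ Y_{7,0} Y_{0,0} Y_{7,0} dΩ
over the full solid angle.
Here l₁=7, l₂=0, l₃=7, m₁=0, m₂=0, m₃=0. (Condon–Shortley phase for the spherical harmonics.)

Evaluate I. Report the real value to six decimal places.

Rules hold: Σm=0, L=14 even, 7≤7≤7.
N = 15·1·15 = 225
Δ = 0!·14!·0!/15! = 1/15
Racah Σ t=0..0: t=0:+1/25401600 = 1/25401600
⇒ 3j(7 0 7; 0 0 0)² = 1/15, sgn -1
(m-triple is (0,0,0) — same symbol as above.)
4πI² = N·(3j₀)²·(3jₘ)² = 1/1
I = +1·√(1/4π) = 0.28209479

0.282095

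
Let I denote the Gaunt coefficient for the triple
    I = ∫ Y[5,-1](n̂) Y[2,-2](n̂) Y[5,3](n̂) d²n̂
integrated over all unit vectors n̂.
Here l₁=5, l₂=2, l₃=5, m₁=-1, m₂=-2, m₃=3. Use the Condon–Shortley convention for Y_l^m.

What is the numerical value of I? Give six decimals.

0.171169

Rules hold: Σm=0, L=12 even, 3≤5≤7.
N = 11·5·11 = 605
Δ = 2!·8!·2!/13! = 1/38610
Racah Σ t=0..2: t=0:+1/2880 t=1:−1/576 t=2:+1/2880 = -1/960
⇒ 3j(5 2 5; 0 0 0)² = 10/429, sgn +1
Racah Σ t=0..0: t=0:+1/5760 = 1/5760
⇒ 3j(5 2 5; -1 -2 3)² = 56/2145, sgn +1
4πI² = N·(3j₀)²·(3jₘ)² = 560/1521
I = +1·√(0.368179/4π) = 0.17116875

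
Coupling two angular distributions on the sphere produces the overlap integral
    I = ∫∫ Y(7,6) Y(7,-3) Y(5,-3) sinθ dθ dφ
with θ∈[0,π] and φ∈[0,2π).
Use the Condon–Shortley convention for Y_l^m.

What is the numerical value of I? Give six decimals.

0.000000

L=19 odd ⇒ parity kills the (l;000) factor ⇒ I = 0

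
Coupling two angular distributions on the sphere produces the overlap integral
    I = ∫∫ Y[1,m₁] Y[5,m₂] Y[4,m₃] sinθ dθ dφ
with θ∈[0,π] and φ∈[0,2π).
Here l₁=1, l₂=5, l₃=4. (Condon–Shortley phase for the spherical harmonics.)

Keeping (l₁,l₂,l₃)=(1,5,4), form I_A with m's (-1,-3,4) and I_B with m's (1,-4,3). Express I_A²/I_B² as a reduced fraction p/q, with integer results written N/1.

1/36

Same 1,5,4: normalisation and zero-m 3j drop out of the ratio.
A: Δ: 2! 0! 8! / 11! → 1/495; sum: t=2:+1/80640 = 1/80640; 3j²(1 5 4; -1 -3 4) = Δ·Π!·Σ² = 1/495  (sign +1)
B: Δ: 2! 0! 8! / 11! → 1/495; sum: t=0:+1/10080 = 1/10080; 3j²(1 5 4; 1 -4 3) = Δ·Π!·Σ² = 4/55  (sign -1)
I_A²/I_B² = (1/495)/(4/55) = 1/36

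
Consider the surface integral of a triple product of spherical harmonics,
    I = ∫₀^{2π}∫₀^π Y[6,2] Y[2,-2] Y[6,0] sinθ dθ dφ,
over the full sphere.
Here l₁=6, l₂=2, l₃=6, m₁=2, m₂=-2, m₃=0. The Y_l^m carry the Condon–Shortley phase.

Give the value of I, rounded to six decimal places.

Checks pass: Σm=0; 14 even; l₃=6∈[4,8].
(2·6+1)(2·2+1)(2·6+1) = 845
Δ: 2! 10! 2! / 15! → 1/90090
sum: t=0:+1/69120 t=1:−1/14400 t=2:+1/69120 = -7/172800
3j²(6 2 6; 0 0 0) = Δ·Π!·Σ² = 14/715  (sign -1)
sum: t=0:+1/69120 = 1/69120
3j²(6 2 6; 2 -2 0) = Δ·Π!·Σ² = 4/143  (sign +1)
combine: 4πI² = 845·14/715·4/143 = 56/121
take √, sign -1: I = -0.19190947

-0.191909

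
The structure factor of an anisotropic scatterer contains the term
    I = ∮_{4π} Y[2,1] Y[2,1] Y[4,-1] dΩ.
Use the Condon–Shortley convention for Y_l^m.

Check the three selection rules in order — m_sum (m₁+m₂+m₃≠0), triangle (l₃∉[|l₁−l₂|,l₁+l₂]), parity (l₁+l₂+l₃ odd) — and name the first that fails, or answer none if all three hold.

m_sum

Σmᵢ = 1  ✗
l₃∈[|l₁−l₂|,l₁+l₂]=[0,4], have l₃=4
Σlᵢ = 8 ⇒ even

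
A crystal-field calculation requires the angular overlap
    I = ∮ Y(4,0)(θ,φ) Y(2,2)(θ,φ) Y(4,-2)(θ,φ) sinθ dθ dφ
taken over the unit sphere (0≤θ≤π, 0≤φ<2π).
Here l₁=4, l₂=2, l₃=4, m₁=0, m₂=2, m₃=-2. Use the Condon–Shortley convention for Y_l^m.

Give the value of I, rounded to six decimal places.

Rules hold: Σm=0, L=10 even, 2≤4≤6.
N = 9·5·9 = 405
Δ = 2!·6!·2!/11! = 1/13860
Racah Σ t=0..2: t=0:+1/192 t=1:−1/36 t=2:+1/192 = -5/288
⇒ 3j(4 2 4; 0 0 0)² = 20/693, sgn -1
Racah Σ t=2..2: t=2:+1/192 = 1/192
⇒ 3j(4 2 4; 0 2 -2)² = 3/77, sgn +1
4πI² = N·(3j₀)²·(3jₘ)² = 2700/5929
I = -1·√(0.455389/4π) = -0.19036462

-0.190365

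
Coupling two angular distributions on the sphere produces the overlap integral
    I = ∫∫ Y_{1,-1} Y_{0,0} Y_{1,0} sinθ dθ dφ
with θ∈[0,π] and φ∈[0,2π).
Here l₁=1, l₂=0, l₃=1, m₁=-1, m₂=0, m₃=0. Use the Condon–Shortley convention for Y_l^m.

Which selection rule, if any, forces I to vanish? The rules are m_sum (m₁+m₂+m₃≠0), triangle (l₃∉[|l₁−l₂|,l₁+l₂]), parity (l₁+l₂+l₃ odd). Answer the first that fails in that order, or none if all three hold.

Σmᵢ = -1  ✗
l₃∈[|l₁−l₂|,l₁+l₂]=[1,1], have l₃=1
Σlᵢ = 2 ⇒ even

m_sum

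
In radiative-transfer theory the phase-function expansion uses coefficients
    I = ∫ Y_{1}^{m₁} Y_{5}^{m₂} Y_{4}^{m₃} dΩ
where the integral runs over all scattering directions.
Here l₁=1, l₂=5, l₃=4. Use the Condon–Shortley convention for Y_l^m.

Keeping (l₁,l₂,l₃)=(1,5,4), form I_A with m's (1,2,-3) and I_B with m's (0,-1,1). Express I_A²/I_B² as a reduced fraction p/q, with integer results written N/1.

Same 1,5,4: normalisation and zero-m 3j drop out of the ratio.
A: Δ: 2! 0! 8! / 11! → 1/495; sum: t=0:+1/10080 = 1/10080; 3j²(1 5 4; 1 2 -3) = Δ·Π!·Σ² = 1/165  (sign -1)
B: Δ: 2! 0! 8! / 11! → 1/495; sum: t=1:−1/720 = -1/720; 3j²(1 5 4; 0 -1 1) = Δ·Π!·Σ² = 8/165  (sign +1)
I_A²/I_B² = (1/165)/(8/165) = 1/8

1/8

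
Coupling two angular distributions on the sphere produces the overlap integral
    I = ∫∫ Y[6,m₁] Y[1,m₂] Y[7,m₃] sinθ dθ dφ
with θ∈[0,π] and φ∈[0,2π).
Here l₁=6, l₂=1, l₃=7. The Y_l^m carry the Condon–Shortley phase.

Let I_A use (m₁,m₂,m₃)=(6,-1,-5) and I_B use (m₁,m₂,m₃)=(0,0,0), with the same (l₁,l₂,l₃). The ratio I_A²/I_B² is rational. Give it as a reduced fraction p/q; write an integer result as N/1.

1/49

Shared (l₁,l₂,l₃)=(6,1,7): N and (l;000)² cancel in I_A²/I_B².
A: Δ = 0!·12!·2!/15! = 1/1365; Racah Σ t=0..0: t=0:+1/958003200 = 1/958003200; ⇒ 3j(6 1 7; 6 -1 -5)² = 1/1365, sgn +1
B: Δ = 0!·12!·2!/15! = 1/1365; Racah Σ t=0..0: t=0:+1/518400 = 1/518400; ⇒ 3j(6 1 7; 0 0 0)² = 7/195, sgn -1
I_A²/I_B² = (1/1365)/(7/195) = 1/49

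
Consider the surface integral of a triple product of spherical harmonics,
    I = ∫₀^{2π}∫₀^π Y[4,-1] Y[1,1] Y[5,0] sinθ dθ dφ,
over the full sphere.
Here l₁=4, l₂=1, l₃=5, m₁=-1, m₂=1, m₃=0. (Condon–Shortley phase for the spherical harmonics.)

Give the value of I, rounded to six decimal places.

Rules hold: Σm=0, L=10 even, 3≤5≤5.
N = 9·3·11 = 297
Δ = 0!·8!·2!/11! = 1/495
Racah Σ t=0..0: t=0:+1/576 = 1/576
⇒ 3j(4 1 5; 0 0 0)² = 5/99, sgn -1
Racah Σ t=0..0: t=0:+1/1440 = 1/1440
⇒ 3j(4 1 5; -1 1 0)² = 2/99, sgn -1
4πI² = N·(3j₀)²·(3jₘ)² = 10/33
I = +1·√(0.30303/4π) = 0.15528807

0.155288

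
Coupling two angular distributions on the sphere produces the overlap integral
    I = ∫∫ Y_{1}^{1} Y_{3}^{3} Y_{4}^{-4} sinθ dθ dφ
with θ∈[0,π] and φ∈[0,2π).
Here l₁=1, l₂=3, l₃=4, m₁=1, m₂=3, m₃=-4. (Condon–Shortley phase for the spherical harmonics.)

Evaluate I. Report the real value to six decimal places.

0.325735

Checks pass: Σm=0; 8 even; l₃=4∈[2,4].
(2·1+1)(2·3+1)(2·4+1) = 189
Δ: 0! 2! 6! / 9! → 1/252
sum: t=0:+1/36 = 1/36
3j²(1 3 4; 0 0 0) = Δ·Π!·Σ² = 4/63  (sign +1)
sum: t=0:+1/1440 = 1/1440
3j²(1 3 4; 1 3 -4) = Δ·Π!·Σ² = 1/9  (sign +1)
combine: 4πI² = 189·4/63·1/9 = 4/3
take √, sign +1: I = 0.32573501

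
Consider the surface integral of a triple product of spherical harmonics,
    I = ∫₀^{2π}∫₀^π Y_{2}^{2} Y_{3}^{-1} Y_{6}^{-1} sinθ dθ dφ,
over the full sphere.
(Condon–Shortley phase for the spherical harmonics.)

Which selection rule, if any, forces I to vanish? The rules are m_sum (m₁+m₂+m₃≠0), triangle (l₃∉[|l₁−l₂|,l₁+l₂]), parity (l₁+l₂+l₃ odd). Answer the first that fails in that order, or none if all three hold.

triangle

Σmᵢ = 0  ✓
l₃∈[|l₁−l₂|,l₁+l₂]=[1,5], have l₃=6  ✗
Σlᵢ = 11 ⇒ odd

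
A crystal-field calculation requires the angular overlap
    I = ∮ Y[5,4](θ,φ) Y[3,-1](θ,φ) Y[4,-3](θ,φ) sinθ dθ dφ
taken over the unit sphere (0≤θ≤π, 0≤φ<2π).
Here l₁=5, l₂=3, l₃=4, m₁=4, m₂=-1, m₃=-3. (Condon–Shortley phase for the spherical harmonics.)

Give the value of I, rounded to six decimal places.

Rules hold: Σm=0, L=12 even, 2≤4≤8.
N = 11·7·9 = 693
Δ = 4!·6!·2!/13! = 1/180180
Racah Σ t=1..3: t=1:−1/576 t=2:+1/144 t=3:−1/576 = 1/288
⇒ 3j(5 3 4; 0 0 0)² = 20/1001, sgn +1
Racah Σ t=0..1: t=0:+1/5760 t=1:−1/4320 = -1/17280
⇒ 3j(5 3 4; 4 -1 -3)² = 7/4290, sgn +1
4πI² = N·(3j₀)²·(3jₘ)² = 42/1859
I = +1·√(0.0225928/4π) = 0.04240138

0.042401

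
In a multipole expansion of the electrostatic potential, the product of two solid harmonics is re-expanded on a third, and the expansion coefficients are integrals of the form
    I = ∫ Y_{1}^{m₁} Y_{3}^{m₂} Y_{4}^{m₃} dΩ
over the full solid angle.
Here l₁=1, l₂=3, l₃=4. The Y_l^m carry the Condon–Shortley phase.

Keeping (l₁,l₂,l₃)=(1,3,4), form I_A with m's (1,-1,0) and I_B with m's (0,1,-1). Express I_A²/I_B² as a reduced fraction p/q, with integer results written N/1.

2/5

Same 1,3,4: normalisation and zero-m 3j drop out of the ratio.
A: Δ: 0! 2! 6! / 9! → 1/252; sum: t=0:+1/96 = 1/96; 3j²(1 3 4; 1 -1 0) = Δ·Π!·Σ² = 1/42  (sign +1)
B: Δ: 0! 2! 6! / 9! → 1/252; sum: t=0:+1/48 = 1/48; 3j²(1 3 4; 0 1 -1) = Δ·Π!·Σ² = 5/84  (sign -1)
I_A²/I_B² = (1/42)/(5/84) = 2/5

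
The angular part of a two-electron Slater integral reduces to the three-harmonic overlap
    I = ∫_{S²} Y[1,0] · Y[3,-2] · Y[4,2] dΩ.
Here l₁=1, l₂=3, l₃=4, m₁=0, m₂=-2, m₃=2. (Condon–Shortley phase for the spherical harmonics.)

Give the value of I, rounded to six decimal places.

0.213244

Checks pass: Σm=0; 8 even; l₃=4∈[2,4].
(2·1+1)(2·3+1)(2·4+1) = 189
Δ: 0! 2! 6! / 9! → 1/252
sum: t=0:+1/36 = 1/36
3j²(1 3 4; 0 0 0) = Δ·Π!·Σ² = 4/63  (sign +1)
sum: t=0:+1/120 = 1/120
3j²(1 3 4; 0 -2 2) = Δ·Π!·Σ² = 1/21  (sign +1)
combine: 4πI² = 189·4/63·1/21 = 4/7
take √, sign +1: I = 0.21324362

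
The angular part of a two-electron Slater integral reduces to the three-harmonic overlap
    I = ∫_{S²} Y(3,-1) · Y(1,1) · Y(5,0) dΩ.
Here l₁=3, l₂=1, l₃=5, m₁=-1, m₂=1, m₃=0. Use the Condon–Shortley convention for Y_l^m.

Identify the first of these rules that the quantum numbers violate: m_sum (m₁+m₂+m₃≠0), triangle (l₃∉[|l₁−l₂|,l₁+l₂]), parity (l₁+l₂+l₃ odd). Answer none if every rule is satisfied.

Σmᵢ = 0  ✓
l₃∈[|l₁−l₂|,l₁+l₂]=[2,4], have l₃=5  ✗
Σlᵢ = 9 ⇒ odd

triangle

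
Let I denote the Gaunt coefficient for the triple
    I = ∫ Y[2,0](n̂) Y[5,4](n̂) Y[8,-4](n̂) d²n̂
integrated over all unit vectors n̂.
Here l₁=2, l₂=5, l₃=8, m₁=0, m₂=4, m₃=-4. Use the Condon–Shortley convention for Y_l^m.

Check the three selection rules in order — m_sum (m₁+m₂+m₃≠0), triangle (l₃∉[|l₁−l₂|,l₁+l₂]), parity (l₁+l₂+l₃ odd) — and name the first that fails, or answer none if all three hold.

triangle

azimuthal sum: 0 + 4 − 4 = 0  ✓
3 ≤ 8 ≤ 7 (triangle on l)  ✗
L = 2 + 5 + 8 = 15 (odd)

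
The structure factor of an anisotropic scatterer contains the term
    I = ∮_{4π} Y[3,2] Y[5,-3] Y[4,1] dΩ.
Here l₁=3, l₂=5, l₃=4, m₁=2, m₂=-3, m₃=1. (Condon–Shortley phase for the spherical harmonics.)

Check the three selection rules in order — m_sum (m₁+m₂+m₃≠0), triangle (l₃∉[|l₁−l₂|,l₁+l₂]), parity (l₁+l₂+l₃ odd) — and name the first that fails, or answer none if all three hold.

m₁+m₂+m₃ = 2 − 3 + 1 = 0  ✓
triangle: |3−5|=2 ≤ l₃=4 ≤ 3+5=8  ✓
parity: l₁+l₂+l₃ = 12 is even  ✓

none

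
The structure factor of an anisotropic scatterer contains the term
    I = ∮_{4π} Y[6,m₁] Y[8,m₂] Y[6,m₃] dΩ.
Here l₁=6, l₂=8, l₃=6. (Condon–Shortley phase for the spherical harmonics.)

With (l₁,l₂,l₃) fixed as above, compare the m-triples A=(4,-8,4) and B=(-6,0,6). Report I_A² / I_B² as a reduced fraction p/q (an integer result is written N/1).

1170/11

l's match ⇒ only the (l;m) 3-j factors differ between A and B.
A: triangle coeff Δ(6,8,6) = 1/1309458150; Σ_t [0,0]: t=0:+1/6502809600 = 1/6502809600; (3j)²=45/2261 [(6 8 6; 4 -8 4)], sign=+1
B: triangle coeff Δ(6,8,6) = 1/1309458150; Σ_t [8,8]: t=8:+1/39016857600 = 1/39016857600; (3j)²=11/58786 [(6 8 6; -6 0 6)], sign=+1
I_A²/I_B² = (45/2261)/(11/58786) = 1170/11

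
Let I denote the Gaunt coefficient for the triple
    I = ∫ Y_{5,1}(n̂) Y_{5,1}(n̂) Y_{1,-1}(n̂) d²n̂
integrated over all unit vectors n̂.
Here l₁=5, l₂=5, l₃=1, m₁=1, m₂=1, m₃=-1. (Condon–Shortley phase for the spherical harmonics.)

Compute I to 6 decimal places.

0.000000

1 + 1 − 1 = 1 ≠ 0: azimuthal integral kills it; I = 0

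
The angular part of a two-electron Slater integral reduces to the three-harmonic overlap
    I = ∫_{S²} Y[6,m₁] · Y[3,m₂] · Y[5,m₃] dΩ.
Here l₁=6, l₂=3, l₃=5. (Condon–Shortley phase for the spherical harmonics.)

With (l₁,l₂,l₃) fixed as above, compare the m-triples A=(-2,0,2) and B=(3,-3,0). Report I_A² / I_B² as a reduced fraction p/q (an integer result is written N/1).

2/21

Same 6,3,5: normalisation and zero-m 3j drop out of the ratio.
A: Δ: 4! 8! 2! / 15! → 1/675675; sum: t=1:−1/60480 t=2:+1/5760 t=3:−1/8640 = 1/24192; 3j²(6 3 5; -2 0 2) = Δ·Π!·Σ² = 8/3003  (sign -1)
B: Δ: 4! 8! 2! / 15! → 1/675675; sum: t=0:+1/34560 = 1/34560; 3j²(6 3 5; 3 -3 0) = Δ·Π!·Σ² = 4/143  (sign -1)
I_A²/I_B² = (8/3003)/(4/143) = 2/21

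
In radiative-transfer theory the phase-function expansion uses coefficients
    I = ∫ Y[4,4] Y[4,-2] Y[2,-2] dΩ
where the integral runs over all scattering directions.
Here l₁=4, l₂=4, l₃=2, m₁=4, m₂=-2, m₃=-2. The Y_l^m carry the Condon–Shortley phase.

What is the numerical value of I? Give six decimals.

m-sum 0 ✓  L=10 even ✓  0≤2≤8 ✓
Π(2lᵢ+1) = 9×9×5 = 405
triangle coeff Δ(4,4,2) = 1/13860
Σ_t [2,4]: t=2:+1/192 t=3:−1/36 t=4:+1/192 = -5/288
(3j)²=20/693 [(4 4 2; 0 0 0)], sign=-1
Σ_t [0,0]: t=0:+1/2880 = 1/2880
(3j)²=2/165 [(4 4 2; 4 -2 -2)], sign=+1
⇒ 4πI² = 120/847
I = (-1)√(120/847/(4π)) = -0.10618031

-0.106180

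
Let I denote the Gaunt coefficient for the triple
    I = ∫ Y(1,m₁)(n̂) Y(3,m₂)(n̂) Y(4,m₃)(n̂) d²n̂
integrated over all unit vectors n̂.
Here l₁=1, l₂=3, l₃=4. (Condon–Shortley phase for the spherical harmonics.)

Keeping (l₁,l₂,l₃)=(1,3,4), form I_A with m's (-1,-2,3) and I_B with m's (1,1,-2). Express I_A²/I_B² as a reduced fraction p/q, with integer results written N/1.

Shared (l₁,l₂,l₃)=(1,3,4): N and (l;000)² cancel in I_A²/I_B².
A: Δ = 0!·2!·6!/9! = 1/252; Racah Σ t=0..0: t=0:+1/240 = 1/240; ⇒ 3j(1 3 4; -1 -2 3)² = 1/12, sgn -1
B: Δ = 0!·2!·6!/9! = 1/252; Racah Σ t=0..0: t=0:+1/96 = 1/96; ⇒ 3j(1 3 4; 1 1 -2)² = 5/84, sgn +1
I_A²/I_B² = (1/12)/(5/84) = 7/5

7/5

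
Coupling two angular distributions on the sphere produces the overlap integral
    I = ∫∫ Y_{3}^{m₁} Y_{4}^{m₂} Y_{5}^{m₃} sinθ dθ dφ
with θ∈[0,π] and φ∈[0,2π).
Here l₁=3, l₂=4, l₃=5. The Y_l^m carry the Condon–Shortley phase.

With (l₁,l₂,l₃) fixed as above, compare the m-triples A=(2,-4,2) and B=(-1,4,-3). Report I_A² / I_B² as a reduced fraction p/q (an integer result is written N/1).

5/12

l's match ⇒ only the (l;m) 3-j factors differ between A and B.
A: triangle coeff Δ(3,4,5) = 1/180180; Σ_t [0,0]: t=0:+1/8640 = 1/8640; (3j)²=14/1287 [(3 4 5; 2 -4 2)], sign=-1
B: triangle coeff Δ(3,4,5) = 1/180180; Σ_t [2,2]: t=2:+1/5760 = 1/5760; (3j)²=56/2145 [(3 4 5; -1 4 -3)], sign=+1
I_A²/I_B² = (14/1287)/(56/2145) = 5/12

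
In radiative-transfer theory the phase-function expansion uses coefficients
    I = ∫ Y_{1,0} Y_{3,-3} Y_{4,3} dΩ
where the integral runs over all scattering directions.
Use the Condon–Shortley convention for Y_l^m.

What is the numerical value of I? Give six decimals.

Checks pass: Σm=0; 8 even; l₃=4∈[2,4].
(2·1+1)(2·3+1)(2·4+1) = 189
Δ: 0! 2! 6! / 9! → 1/252
sum: t=0:+1/36 = 1/36
3j²(1 3 4; 0 0 0) = Δ·Π!·Σ² = 4/63  (sign +1)
sum: t=0:+1/720 = 1/720
3j²(1 3 4; 0 -3 3) = Δ·Π!·Σ² = 1/36  (sign -1)
combine: 4πI² = 189·4/63·1/36 = 1/3
take √, sign -1: I = -0.16286750

-0.162868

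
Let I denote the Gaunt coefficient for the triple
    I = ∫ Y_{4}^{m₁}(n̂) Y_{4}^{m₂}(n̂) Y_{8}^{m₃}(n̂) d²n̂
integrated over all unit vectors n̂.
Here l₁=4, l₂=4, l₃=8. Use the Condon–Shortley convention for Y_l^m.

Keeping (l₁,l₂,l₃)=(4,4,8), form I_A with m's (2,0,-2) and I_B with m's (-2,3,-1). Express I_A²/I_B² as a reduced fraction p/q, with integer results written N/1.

25/2

l's match ⇒ only the (l;m) 3-j factors differ between A and B.
A: triangle coeff Δ(4,4,8) = 1/218790; Σ_t [0,0]: t=0:+1/829440 = 1/829440; (3j)²=35/2431 [(4 4 8; 2 0 -2)], sign=+1
B: triangle coeff Δ(4,4,8) = 1/218790; Σ_t [0,0]: t=0:+1/7257600 = 1/7257600; (3j)²=14/12155 [(4 4 8; -2 3 -1)], sign=-1
I_A²/I_B² = (35/2431)/(14/12155) = 25/2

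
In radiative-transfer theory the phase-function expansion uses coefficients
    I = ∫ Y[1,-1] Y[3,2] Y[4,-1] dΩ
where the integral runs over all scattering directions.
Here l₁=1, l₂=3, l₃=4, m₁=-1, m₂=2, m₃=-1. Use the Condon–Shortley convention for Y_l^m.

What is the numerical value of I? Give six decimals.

Checks pass: Σm=0; 8 even; l₃=4∈[2,4].
(2·1+1)(2·3+1)(2·4+1) = 189
Δ: 0! 2! 6! / 9! → 1/252
sum: t=0:+1/36 = 1/36
3j²(1 3 4; 0 0 0) = Δ·Π!·Σ² = 4/63  (sign +1)
sum: t=0:+1/240 = 1/240
3j²(1 3 4; -1 2 -1) = Δ·Π!·Σ² = 1/84  (sign -1)
combine: 4πI² = 189·4/63·1/84 = 1/7
take √, sign -1: I = -0.10662181

-0.106622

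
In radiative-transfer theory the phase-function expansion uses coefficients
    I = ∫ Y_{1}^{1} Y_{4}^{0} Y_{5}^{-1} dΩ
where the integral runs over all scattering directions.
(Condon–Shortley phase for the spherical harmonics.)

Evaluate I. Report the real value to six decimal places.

-0.190188

Checks pass: Σm=0; 10 even; l₃=5∈[3,5].
(2·1+1)(2·4+1)(2·5+1) = 297
Δ: 0! 2! 8! / 11! → 1/495
sum: t=0:+1/576 = 1/576
3j²(1 4 5; 0 0 0) = Δ·Π!·Σ² = 5/99  (sign -1)
sum: t=0:+1/1152 = 1/1152
3j²(1 4 5; 1 0 -1) = Δ·Π!·Σ² = 1/33  (sign +1)
combine: 4πI² = 297·5/99·1/33 = 5/11
take √, sign -1: I = -0.19018827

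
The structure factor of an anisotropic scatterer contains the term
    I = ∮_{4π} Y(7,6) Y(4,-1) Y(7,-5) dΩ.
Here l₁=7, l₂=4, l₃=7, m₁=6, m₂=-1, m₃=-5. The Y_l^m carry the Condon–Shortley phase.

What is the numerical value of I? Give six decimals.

m-sum 0 ✓  L=18 even ✓  3≤7≤11 ✓
Π(2lᵢ+1) = 15×9×15 = 2025
triangle coeff Δ(7,4,7) = 1/58198140
Σ_t [0,4]: t=0:+1/17418240 t=1:−1/622080 t=2:+1/230400 t=3:−1/622080 t=4:+1/17418240 = 1/806400
(3j)²=2268/230945 [(7 4 7; 0 0 0)], sign=-1
Σ_t [0,1]: t=0:+1/52254720 t=1:−1/87091200 = 1/130636800
(3j)²=88/20349 [(7 4 7; 6 -1 -5)], sign=+1
⇒ 4πI² = 116640/1356277
I = (-1)√(116640/1356277/(4π)) = -0.08272650

-0.082726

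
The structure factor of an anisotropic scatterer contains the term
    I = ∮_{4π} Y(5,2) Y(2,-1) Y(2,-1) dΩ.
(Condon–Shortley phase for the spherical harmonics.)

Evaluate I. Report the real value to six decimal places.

0.000000

triangle: need 3≤l₃≤7, have 2; I=0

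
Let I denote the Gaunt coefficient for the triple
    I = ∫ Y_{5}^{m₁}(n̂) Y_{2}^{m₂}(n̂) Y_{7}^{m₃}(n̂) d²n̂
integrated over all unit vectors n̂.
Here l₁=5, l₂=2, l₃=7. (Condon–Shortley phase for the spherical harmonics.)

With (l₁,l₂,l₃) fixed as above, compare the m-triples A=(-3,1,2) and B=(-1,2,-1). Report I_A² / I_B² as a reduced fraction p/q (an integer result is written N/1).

9/7

Shared (l₁,l₂,l₃)=(5,2,7): N and (l;000)² cancel in I_A²/I_B².
A: Δ = 0!·10!·4!/15! = 1/15015; Racah Σ t=0..0: t=0:+1/483840 = 1/483840; ⇒ 3j(5 2 7; -3 1 2)² = 6/1001, sgn -1
B: Δ = 0!·10!·4!/15! = 1/15015; Racah Σ t=0..0: t=0:+1/414720 = 1/414720; ⇒ 3j(5 2 7; -1 2 -1)² = 2/429, sgn +1
I_A²/I_B² = (6/1001)/(2/429) = 9/7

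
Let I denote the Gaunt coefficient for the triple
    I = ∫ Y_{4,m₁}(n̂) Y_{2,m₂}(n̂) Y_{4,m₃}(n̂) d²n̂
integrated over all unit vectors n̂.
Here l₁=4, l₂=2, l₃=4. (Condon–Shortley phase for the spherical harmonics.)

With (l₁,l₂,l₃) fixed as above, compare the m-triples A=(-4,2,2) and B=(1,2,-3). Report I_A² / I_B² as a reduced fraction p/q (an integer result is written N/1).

Shared (l₁,l₂,l₃)=(4,2,4): N and (l;000)² cancel in I_A²/I_B².
A: Δ = 2!·6!·2!/11! = 1/13860; Racah Σ t=2..2: t=2:+1/2880 = 1/2880; ⇒ 3j(4 2 4; -4 2 2)² = 2/165, sgn +1
B: Δ = 2!·6!·2!/11! = 1/13860; Racah Σ t=2..2: t=2:+1/480 = 1/480; ⇒ 3j(4 2 4; 1 2 -3)² = 3/110, sgn -1
I_A²/I_B² = (2/165)/(3/110) = 4/9

4/9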